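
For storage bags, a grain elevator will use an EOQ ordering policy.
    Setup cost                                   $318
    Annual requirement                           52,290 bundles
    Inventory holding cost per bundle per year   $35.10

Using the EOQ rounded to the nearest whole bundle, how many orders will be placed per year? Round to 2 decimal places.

53.74 orders per year

EOQ = √(2DS/H) = √(2 × 52,290 × 318 / 35.1)
    = √(947,476.92) ≈ 973.38 → Q = 973
N = D/Q = 52,290/973 ≈ 53.741 orders/yr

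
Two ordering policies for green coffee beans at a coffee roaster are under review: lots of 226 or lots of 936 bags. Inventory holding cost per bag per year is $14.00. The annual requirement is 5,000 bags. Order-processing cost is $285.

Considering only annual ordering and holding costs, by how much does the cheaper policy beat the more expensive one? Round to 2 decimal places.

$187.13

For each Q, cost = (D/Q)·S + (Q/2)·H.
TC(226) = (5,000/226)×285 + (226/2)×14 = $7,887.31
TC(936) = (5,000/936)×285 + (936/2)×14 = $8,074.44
|ΔTC| = |$7,887.31 − $8,074.44| = $187.13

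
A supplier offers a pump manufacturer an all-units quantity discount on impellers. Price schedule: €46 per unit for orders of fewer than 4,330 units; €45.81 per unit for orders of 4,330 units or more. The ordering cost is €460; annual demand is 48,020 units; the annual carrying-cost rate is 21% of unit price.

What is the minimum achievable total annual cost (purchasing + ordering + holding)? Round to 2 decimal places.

€2,225,725.15

H₁ = 21%×€46 = €9.6600;  H₂ = 21%×€45.81 = €9.6201
EOQ₁ = √(2×48,020×460/9.6600) = 2,138.54  (< 4,330, feasible at tier 1)
EOQ₂ = √(2×48,020×460/9.6201) = 2,142.97  (< 4,330 → use Q = 4,330 at tier-2 price)
TC(tier 1 (EOQ₁), Q≈2,138.5) = €2,229,578.25
TC(tier 2, Q≈4,330.0) = €2,225,725.15
Minimum at tier 2: €2,225,725.15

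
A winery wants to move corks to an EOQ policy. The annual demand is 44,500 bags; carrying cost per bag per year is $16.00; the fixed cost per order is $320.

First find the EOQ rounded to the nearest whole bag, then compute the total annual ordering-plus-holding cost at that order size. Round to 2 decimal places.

$21,346.66

Optimal lot size Q* = (2 × 44,500 × $320 / $16)^½ ≈ 1,334.17 → Q = 1,334 bags
Orders/yr = 44,500/1,334 = 33.358; ordering cost = 33.358 × $320 = $10,674.66
Average inventory = 1,334/2 = 667; holding cost = 667 × $16 = $10,672.00
Total = $10,674.66 + $10,672.00 = $21,346.66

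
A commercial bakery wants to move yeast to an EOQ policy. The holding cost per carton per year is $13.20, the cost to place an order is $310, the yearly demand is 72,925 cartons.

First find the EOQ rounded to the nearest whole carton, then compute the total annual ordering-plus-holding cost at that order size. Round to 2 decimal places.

EOQ = √(2DS/H) = √(2 × 72,925 × 310 / 13.2)
    = √(3,425,265.15) ≈ 1,850.75 → Q = 1,851 cartons
Ordering: D/Q × S = 72,925/1,851 × $310 = $12,213.26
Holding:  Q/2 × H = 1,851/2 × $13.2 = $12,216.60
Total = $12,213.26 + $12,216.60 = $24,429.86

$24,429.86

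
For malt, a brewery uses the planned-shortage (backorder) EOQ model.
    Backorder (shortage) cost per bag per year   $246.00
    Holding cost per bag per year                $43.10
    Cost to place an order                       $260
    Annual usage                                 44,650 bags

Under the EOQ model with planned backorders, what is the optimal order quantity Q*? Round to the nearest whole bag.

Basic EOQ = √(2·44,650·260/43.1) = 733.962
Backorder adjustment √((H+b)/b) = √((43.1+246)/246) = 1.0841
Q* = 733.962 × 1.0841 ≈ 795.67

796 bags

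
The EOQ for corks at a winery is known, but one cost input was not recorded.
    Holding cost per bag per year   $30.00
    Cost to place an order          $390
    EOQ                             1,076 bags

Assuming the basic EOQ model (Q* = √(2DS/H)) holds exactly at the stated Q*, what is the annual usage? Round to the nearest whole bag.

EOQ relation: Q² = 2DS/H, so rearrange for the unknown.
D = Q²H / (2S) = 1,076² × 30 / (2 × 390) = 44,529.85

44,530 bags per year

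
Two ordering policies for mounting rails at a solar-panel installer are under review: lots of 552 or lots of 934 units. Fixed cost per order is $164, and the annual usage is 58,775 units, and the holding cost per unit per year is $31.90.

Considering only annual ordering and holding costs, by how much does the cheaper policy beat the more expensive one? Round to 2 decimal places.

$1,049.00

For each Q, cost = (D/Q)·S + (Q/2)·H.
TC(552) = (58,775/552)×164 + (552/2)×31.9 = $26,266.54
TC(934) = (58,775/934)×164 + (934/2)×31.9 = $25,217.54
|ΔTC| = |$26,266.54 − $25,217.54| = $1,049.00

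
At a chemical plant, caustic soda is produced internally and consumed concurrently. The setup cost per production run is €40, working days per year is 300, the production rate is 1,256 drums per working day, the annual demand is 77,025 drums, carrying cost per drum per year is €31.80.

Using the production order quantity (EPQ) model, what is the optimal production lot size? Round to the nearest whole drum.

494 drums

Daily demand d = 77,025/300 = 256.750; p = 1256; 1 − d/p = 0.79558
EPQ = √(2DS / (H(1 − d/p)))
    = √(2 × 77,025 × 40 / (31.8 × 0.79558)) ≈ 493.52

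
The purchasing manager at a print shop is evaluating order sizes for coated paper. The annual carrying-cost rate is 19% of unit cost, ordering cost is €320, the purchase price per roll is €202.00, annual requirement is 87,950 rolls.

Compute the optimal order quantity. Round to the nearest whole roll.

Carrying cost H = €202 × 19% = €38.3800/roll/yr
Q* = √(2·D·S / H) = √(2·87,950·320 / 38.38) = √1,466,597.2 ≈ 1,211.03

1,211 rolls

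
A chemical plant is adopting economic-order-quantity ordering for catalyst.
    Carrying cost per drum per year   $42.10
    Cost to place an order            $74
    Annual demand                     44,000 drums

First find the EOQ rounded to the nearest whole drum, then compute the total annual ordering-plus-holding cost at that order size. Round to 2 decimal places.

$16,557.64

2DS/H = 2·44,000·74/42.1 = 154,679.33
EOQ = √154,679.33 ≈ 393.29 → Q = 393 drums
Annual ordering cost = (D/Q)·S = (44,000/393) × 74 = $8,284.99
Annual holding cost  = (Q/2)·H = (393/2) × 42.1 = $8,272.65
Total = $8,284.99 + $8,272.65 = $16,557.64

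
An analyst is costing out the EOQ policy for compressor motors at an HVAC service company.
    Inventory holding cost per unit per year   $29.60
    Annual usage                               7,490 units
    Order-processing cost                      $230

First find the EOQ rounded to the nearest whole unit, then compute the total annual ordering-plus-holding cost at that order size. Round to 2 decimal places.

$10,098.71

EOQ = √(2DS/H) = √(2 × 7,490 × 230 / 29.6)
    = √(116,398.65) ≈ 341.17 → Q = 341 units
Orders/yr = 7,490/341 = 21.965; ordering cost = 21.965 × $230 = $5,051.91
Average inventory = 341/2 = 170.5; holding cost = 170.5 × $29.6 = $5,046.80
Total = $5,051.91 + $5,046.80 = $10,098.71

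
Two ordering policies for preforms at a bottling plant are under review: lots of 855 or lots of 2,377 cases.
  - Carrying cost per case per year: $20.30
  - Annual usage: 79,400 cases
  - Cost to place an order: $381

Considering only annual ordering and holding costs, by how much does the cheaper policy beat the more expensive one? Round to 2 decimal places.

Annual cost at Q: ordering D·S/Q plus holding Q·H/2.
TC(855) = (79,400/855)×381 + (855/2)×20.3 = $44,060.00
TC(2,377) = (79,400/2,377)×381 + (2,377/2)×20.3 = $36,853.26
|ΔTC| = |$44,060.00 − $36,853.26| = $7,206.74

$7,206.74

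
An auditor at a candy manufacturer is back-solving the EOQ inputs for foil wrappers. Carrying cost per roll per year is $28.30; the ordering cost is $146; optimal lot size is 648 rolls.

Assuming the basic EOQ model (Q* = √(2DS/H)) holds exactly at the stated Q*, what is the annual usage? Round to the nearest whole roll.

From Q* = √(2DS/H) ⇒ Q*² = 2DS/H.
D = Q²H / (2S) = 648² × 28.3 / (2 × 146) = 40,696.18

40,696 rolls per year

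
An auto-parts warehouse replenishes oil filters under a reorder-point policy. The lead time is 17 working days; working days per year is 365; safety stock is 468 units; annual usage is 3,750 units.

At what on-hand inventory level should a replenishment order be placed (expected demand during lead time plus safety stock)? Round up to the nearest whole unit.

643 units

Daily demand d = 3,750 / 365 = 10.274 units/day
Demand during lead time = 10.274 × 17 = 174.66
Reorder point = 174.66 + 468 = 642.66 → round up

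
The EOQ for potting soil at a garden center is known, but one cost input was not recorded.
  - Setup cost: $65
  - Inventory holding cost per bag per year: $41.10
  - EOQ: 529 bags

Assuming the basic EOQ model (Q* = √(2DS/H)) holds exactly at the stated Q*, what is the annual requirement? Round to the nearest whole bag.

88,473 bags per year

Since Q* = (2DS/H)^½, squaring gives Q*²·H = 2DS.
D = Q²H / (2S) = 529² × 41.1 / (2 × 65) = 88,472.81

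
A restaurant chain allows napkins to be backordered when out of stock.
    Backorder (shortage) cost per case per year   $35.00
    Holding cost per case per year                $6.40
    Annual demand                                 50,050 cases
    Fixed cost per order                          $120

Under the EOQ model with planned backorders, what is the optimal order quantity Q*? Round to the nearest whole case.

1,490 cases

Basic EOQ = √(2·50,050·120/6.4) = 1,369.991
Backorder adjustment √((H+b)/b) = √((6.4+35)/35) = 1.0876
Q* = 1,369.991 × 1.0876 ≈ 1,489.99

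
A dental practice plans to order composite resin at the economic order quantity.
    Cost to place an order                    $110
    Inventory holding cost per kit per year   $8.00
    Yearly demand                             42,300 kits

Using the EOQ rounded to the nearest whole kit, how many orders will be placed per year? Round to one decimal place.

39.2 orders per year

Q* = √(2·D·S / H) = √(2·42,300·110 / 8) = √1,163,250.0 ≈ 1,078.54 → Q = 1,079
Orders per year = D/Q = 42,300 / 1,079 = 39.203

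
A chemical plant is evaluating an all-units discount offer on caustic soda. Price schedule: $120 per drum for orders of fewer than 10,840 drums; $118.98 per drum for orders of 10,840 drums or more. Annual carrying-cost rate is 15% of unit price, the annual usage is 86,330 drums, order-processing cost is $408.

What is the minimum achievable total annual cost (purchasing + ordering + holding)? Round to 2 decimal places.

H₁ = 15%×$120 = $18.0000;  H₂ = 15%×$118.98 = $17.8470
EOQ₁ = √(2×86,330×408/18.0000) = 1,978.29  (< 10,840, feasible at tier 1)
EOQ₂ = √(2×86,330×408/17.8470) = 1,986.75  (< 10,840 → use Q = 10,840 at tier-2 price)
TC(tier 1 (EOQ₁), Q≈1,978.3) = $10,395,209.20
TC(tier 2, Q≈10,840.0) = $10,371,523.46
Minimum at tier 2: $10,371,523.46

$10,371,523.46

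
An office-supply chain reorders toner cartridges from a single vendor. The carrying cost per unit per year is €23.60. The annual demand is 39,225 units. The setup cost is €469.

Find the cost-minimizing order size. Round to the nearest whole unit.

1,249 units

EOQ = √(2DS/H) = √(2 × 39,225 × 469 / 23.6)
    = √(1,559,027.54) ≈ 1,248.61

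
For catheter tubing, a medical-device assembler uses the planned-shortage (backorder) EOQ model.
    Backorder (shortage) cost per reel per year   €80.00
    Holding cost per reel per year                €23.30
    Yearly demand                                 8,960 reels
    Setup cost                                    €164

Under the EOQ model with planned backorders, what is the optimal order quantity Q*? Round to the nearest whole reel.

404 reels

Q* = √(2DS/H) · √((H + b)/b)
   = √(2 × 8,960 × 164 / 23.3) · √((23.3 + 80) / 80)
   = 355.151 × 1.1363 ≈ 403.57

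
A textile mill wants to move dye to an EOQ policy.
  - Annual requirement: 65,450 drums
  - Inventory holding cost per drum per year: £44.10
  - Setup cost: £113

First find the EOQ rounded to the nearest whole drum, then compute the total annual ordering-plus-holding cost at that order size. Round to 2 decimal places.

Optimal lot size Q* = (2 × 65,450 × £113 / £44.1)^½ ≈ 579.15 → Q = 579 drums
Ordering: D/Q × S = 65,450/579 × £113 = £12,773.49
Holding:  Q/2 × H = 579/2 × £44.1 = £12,766.95
Total = £12,773.49 + £12,766.95 = £25,540.44

£25,540.44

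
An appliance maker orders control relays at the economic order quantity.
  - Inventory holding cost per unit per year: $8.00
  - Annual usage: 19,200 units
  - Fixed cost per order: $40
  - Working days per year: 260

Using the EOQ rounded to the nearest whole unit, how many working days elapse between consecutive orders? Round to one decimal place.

5.9 days

EOQ = √(2DS/H) = √(2 × 19,200 × 40 / 8)
    = √(192,000.00) ≈ 438.18 → Q = 438 units
Days between orders = 260 / (D/Q) = 260 / 43.836 ≈ 5.931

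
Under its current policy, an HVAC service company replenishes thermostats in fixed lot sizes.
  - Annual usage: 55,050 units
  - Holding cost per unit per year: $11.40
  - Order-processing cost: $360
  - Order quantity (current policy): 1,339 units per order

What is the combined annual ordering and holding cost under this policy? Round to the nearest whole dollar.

Ordering: D/Q × S = 55,050/1,339 × $360 = $14,800.60
Holding:  Q/2 × H = 1,339/2 × $11.4 = $7,632.30
Total = $14,800.60 + $7,632.30 = $22,432.90

$22,433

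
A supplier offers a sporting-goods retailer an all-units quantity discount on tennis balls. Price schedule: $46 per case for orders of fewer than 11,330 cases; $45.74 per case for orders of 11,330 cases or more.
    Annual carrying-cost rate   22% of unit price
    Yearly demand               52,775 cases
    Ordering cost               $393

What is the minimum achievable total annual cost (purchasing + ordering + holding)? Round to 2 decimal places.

H₁ = 22%×$46 = $10.1200;  H₂ = 22%×$45.74 = $10.0628
EOQ₁ = √(2×52,775×393/10.1200) = 2,024.58  (< 11,330, feasible at tier 1)
EOQ₂ = √(2×52,775×393/10.0628) = 2,030.33  (< 11,330 → use Q = 11,330 at tier-2 price)
TC(tier 1 (EOQ₁), Q≈2,024.6) = $2,448,138.76
TC(tier 2, Q≈11,330.0) = $2,472,764.85
Minimum at tier 1 (EOQ₁): $2,448,138.76

$2,448,138.76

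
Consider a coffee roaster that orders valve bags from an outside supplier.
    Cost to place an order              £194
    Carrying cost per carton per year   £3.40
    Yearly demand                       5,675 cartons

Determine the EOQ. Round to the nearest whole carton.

805 cartons

2DS/H = 2·5,675·194/3.4 = 647,617.65
EOQ = √647,617.65 ≈ 804.75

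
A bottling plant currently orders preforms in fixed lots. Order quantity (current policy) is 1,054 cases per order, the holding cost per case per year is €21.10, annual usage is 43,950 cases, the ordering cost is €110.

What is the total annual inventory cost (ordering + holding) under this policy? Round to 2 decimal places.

Orders/yr = 43,950/1,054 = 41.698; ordering cost = 41.698 × €110 = €4,586.81
Average inventory = 1,054/2 = 527; holding cost = 527 × €21.1 = €11,119.70
Total = €4,586.81 + €11,119.70 = €15,706.51

€15,706.51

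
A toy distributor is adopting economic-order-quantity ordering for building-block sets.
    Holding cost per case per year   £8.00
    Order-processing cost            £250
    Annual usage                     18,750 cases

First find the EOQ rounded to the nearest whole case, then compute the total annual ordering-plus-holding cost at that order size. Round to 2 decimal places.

£8,660.25

EOQ = √(2DS/H) = √(2 × 18,750 × 250 / 8)
    = √(1,171,875.00) ≈ 1,082.53 → Q = 1,083 cases
Annual ordering cost = (D/Q)·S = (18,750/1,083) × 250 = £4,328.25
Annual holding cost  = (Q/2)·H = (1,083/2) × 8 = £4,332.00
Total = £4,328.25 + £4,332.00 = £8,660.25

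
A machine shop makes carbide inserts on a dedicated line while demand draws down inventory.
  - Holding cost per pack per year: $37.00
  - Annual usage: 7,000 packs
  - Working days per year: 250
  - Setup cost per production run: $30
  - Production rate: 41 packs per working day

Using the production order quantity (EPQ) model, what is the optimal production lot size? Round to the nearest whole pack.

Daily demand d = 7,000/250 = 28.000; p = 41; 1 − d/p = 0.31707
EPQ = √(2DS / (H(1 − d/p)))
    = √(2 × 7,000 × 30 / (37 × 0.31707)) ≈ 189.21

189 packs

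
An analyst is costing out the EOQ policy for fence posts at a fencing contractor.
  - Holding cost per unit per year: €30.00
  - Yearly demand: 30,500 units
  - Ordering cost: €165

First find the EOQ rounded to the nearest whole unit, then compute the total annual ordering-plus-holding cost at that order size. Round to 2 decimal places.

€17,376.71

Q* = √(2·D·S / H) = √(2·30,500·165 / 30) = √335,500.0 ≈ 579.22 → Q = 579 units
Orders/yr = 30,500/579 = 52.677; ordering cost = 52.677 × €165 = €8,691.71
Average inventory = 579/2 = 289.5; holding cost = 289.5 × €30 = €8,685.00
Total = €8,691.71 + €8,685.00 = €17,376.71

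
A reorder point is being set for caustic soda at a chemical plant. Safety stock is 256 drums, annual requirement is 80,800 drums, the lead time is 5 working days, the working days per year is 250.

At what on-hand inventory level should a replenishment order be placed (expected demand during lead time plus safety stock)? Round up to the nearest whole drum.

Daily demand d = 80,800 / 250 = 323.200 drums/day
Demand during lead time = 323.200 × 5 = 1,616.00
Reorder point = 1,616.00 + 256 = 1,872.00 → round up

1,872 drums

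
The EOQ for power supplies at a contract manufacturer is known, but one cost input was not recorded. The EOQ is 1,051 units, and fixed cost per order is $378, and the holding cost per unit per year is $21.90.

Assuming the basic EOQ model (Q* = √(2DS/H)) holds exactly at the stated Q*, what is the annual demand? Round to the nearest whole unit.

EOQ relation: Q² = 2DS/H, so rearrange for the unknown.
D = Q²H / (2S) = 1,051² × 21.9 / (2 × 378) = 31,998.36

31,998 units per year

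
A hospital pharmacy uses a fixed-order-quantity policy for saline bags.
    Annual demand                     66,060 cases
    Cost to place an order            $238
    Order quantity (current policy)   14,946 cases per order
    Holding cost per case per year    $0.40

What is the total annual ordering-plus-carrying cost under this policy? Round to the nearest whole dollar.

Orders/yr = 66,060/14,946 = 4.420; ordering cost = 4.420 × $238 = $1,051.94
Average inventory = 14,946/2 = 7473; holding cost = 7473 × $0.4 = $2,989.20
Total = $1,051.94 + $2,989.20 = $4,041.14

$4,041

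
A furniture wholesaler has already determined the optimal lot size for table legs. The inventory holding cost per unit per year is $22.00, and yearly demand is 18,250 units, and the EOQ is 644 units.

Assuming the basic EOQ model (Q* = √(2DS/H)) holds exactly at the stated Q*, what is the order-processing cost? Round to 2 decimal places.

$249.98

Since Q* = (2DS/H)^½, squaring gives Q*²·H = 2DS.
S = Q²H / (2D) = 644² × 22 / (2 × 18,250) = 249.9779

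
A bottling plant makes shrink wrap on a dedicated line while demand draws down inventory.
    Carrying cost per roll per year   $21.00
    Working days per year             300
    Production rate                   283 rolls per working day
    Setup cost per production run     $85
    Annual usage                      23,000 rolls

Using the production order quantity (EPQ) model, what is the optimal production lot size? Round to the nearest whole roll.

505 rolls

Daily demand d = 23,000/300 = 76.667; p = 283; 1 − d/p = 0.72909
EPQ = √(2DS / (H(1 − d/p)))
    = √(2 × 23,000 × 85 / (21 × 0.72909)) ≈ 505.34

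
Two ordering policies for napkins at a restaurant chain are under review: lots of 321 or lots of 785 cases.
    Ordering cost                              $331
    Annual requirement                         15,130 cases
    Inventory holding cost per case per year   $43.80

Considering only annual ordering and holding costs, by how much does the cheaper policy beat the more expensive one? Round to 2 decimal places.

$939.92

Annual cost at Q: ordering D·S/Q plus holding Q·H/2.
TC(321) = (15,130/321)×331 + (321/2)×43.8 = $22,631.24
TC(785) = (15,130/785)×331 + (785/2)×43.8 = $23,571.16
|ΔTC| = |$22,631.24 − $23,571.16| = $939.92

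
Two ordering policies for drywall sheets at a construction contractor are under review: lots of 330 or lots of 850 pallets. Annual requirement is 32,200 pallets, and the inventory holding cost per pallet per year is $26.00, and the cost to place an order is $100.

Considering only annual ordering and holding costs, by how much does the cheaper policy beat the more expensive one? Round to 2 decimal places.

$790.66

Annual cost at Q: ordering D·S/Q plus holding Q·H/2.
TC(330) = (32,200/330)×100 + (330/2)×26 = $14,047.58
TC(850) = (32,200/850)×100 + (850/2)×26 = $14,838.24
|ΔTC| = |$14,047.58 − $14,838.24| = $790.66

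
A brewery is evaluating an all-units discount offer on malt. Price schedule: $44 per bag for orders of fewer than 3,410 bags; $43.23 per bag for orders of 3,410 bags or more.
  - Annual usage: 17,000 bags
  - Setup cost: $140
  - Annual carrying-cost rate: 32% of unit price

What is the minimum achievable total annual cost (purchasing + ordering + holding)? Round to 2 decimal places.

H₁ = 32%×$44 = $14.0800;  H₂ = 32%×$43.23 = $13.8336
EOQ₁ = √(2×17,000×140/14.0800) = 581.44  (< 3,410, feasible at tier 1)
EOQ₂ = √(2×17,000×140/13.8336) = 586.59  (< 3,410 → use Q = 3,410 at tier-2 price)
TC(tier 1 (EOQ₁), Q≈581.4) = $756,186.62
TC(tier 2, Q≈3,410.0) = $759,194.24
Minimum at tier 1 (EOQ₁): $756,186.62

$756,186.62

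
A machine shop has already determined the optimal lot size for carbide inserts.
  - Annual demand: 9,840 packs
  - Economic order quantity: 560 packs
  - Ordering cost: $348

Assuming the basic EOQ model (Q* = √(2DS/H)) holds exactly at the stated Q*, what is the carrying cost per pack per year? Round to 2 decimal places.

$21.84

Since Q* = (2DS/H)^½, squaring gives Q*²·H = 2DS.
H = 2DS / Q² = 2 × 9,840 × 348 / 560² = 21.8388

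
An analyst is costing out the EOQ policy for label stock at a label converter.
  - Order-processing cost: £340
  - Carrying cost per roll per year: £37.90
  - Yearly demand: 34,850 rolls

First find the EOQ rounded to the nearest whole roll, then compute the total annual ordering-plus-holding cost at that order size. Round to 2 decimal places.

£29,969.22

EOQ = √(2DS/H) = √(2 × 34,850 × 340 / 37.9)
    = √(625,277.04) ≈ 790.74 → Q = 791 rolls
Annual ordering cost = (D/Q)·S = (34,850/791) × 340 = £14,979.77
Annual holding cost  = (Q/2)·H = (791/2) × 37.9 = £14,989.45
Total = £14,979.77 + £14,989.45 = £29,969.22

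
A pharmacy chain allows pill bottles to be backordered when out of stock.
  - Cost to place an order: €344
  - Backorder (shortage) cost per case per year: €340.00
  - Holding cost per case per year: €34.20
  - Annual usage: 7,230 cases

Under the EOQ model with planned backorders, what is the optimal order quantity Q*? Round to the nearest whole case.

Basic EOQ = √(2·7,230·344/34.2) = 381.373
Backorder adjustment √((H+b)/b) = √((34.2+340)/340) = 1.0491
Q* = 381.373 × 1.0491 ≈ 400.09

400 cases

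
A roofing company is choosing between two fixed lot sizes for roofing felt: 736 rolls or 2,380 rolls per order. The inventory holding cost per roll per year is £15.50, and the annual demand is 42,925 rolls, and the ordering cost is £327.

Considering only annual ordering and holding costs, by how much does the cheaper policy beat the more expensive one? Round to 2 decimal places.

For each Q, cost = (D/Q)·S + (Q/2)·H.
TC(736) = (42,925/736)×327 + (736/2)×15.5 = £24,775.30
TC(2,380) = (42,925/2,380)×327 + (2,380/2)×15.5 = £24,342.68
Lots of 2,380 are cheaper by £432.62.

£432.62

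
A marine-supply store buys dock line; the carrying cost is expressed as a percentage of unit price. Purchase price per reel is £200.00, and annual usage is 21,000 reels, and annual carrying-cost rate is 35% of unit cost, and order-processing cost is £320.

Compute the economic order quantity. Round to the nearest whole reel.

438 reels

H = i·C = 0.35 × £200 = £70.0000 per reel-year
EOQ = √(2DS/H) = √(2 × 21,000 × 320 / 70)
    = √(192,000.00) ≈ 438.18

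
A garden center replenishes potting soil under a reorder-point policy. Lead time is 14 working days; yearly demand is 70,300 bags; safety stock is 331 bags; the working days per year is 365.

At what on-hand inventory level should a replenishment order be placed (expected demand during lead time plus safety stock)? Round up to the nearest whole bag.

3,028 bags

Daily demand d = 70,300 / 365 = 192.603 bags/day
Demand during lead time = 192.603 × 14 = 2,696.44
Reorder point = 2,696.44 + 331 = 3,027.44 → round up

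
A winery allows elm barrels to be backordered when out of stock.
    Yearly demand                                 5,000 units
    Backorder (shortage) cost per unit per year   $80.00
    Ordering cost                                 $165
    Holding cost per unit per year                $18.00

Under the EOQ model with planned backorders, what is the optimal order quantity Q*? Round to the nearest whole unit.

335 units

Q* = √(2DS/H) · √((H + b)/b)
   = √(2 × 5,000 × 165 / 18) · √((18 + 80) / 80)
   = 302.765 × 1.1068 ≈ 335.10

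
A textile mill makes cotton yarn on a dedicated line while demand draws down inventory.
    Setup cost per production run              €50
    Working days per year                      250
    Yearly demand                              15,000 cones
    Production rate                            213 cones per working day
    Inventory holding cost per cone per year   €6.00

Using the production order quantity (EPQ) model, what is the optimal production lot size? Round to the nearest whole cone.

d = 15,000/250 = 60.0000 cones/day;  effective holding cost H(1 − d/p) = 6·(1 − 60.0000/213) = 4.30986
Q* = √(2DS / H_eff) = √(2·15,000·50 / 4.30986) ≈ 589.95

590 cones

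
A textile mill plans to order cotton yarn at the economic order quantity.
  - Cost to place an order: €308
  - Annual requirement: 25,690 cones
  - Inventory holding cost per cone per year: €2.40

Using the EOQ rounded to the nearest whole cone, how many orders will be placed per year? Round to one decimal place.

Optimal lot size Q* = (2 × 25,690 × €308 / €2.4)^½ ≈ 2,567.83 → Q = 2,568
N = D/Q = 25,690/2,568 ≈ 10.004 orders/yr

10.0 orders per year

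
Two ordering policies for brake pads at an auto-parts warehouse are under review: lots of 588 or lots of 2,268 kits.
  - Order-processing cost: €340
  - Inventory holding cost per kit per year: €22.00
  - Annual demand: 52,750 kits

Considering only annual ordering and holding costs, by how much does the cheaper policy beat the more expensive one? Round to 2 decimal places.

Annual cost at Q: ordering D·S/Q plus holding Q·H/2.
TC(588) = (52,750/588)×340 + (588/2)×22 = €36,969.70
TC(2,268) = (52,750/2,268)×340 + (2,268/2)×22 = €32,855.85
Cheaper: Q = 2,268.  Difference = €4,113.85

€4,113.85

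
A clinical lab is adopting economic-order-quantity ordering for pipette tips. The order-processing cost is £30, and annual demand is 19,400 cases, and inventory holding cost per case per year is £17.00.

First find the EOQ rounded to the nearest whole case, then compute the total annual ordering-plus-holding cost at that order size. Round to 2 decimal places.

2DS/H = 2·19,400·30/17 = 68,470.59
EOQ = √68,470.59 ≈ 261.67 → Q = 262 cases
Annual ordering cost = (D/Q)·S = (19,400/262) × 30 = £2,221.37
Annual holding cost  = (Q/2)·H = (262/2) × 17 = £2,227.00
Total = £2,221.37 + £2,227.00 = £4,448.37

£4,448.37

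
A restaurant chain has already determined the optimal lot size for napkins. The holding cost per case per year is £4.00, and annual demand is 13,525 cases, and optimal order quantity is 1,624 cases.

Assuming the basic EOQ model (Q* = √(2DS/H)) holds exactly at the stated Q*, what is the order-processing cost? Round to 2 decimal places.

Since Q* = (2DS/H)^½, squaring gives Q*²·H = 2DS.
S = Q²H / (2D) = 1,624² × 4 / (2 × 13,525) = 390.0001

£390.00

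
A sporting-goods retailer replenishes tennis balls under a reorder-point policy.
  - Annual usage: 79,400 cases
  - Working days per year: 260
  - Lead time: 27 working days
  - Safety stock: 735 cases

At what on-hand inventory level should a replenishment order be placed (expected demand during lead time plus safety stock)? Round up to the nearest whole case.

Daily demand d = 79,400 / 260 = 305.385 cases/day
Demand during lead time = 305.385 × 27 = 8,245.38
Reorder point = 8,245.38 + 735 = 8,980.38 → round up

8,981 cases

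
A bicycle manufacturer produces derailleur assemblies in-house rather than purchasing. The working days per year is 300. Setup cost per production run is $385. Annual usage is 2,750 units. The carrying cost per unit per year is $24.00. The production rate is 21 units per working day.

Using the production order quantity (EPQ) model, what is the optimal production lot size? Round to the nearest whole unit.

396 units

d = 2,750/300 = 9.1667 units/day;  effective holding cost H(1 − d/p) = 24·(1 − 9.1667/21) = 13.52381
Q* = √(2DS / H_eff) = √(2·2,750·385 / 13.52381) ≈ 395.70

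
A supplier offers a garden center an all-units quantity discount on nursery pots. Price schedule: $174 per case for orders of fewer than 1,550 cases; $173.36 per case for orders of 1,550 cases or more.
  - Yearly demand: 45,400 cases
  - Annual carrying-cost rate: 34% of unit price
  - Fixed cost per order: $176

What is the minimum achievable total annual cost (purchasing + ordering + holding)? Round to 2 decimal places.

H₁ = 34%×$174 = $59.1600;  H₂ = 34%×$173.36 = $58.9424
EOQ₁ = √(2×45,400×176/59.1600) = 519.74  (< 1,550, feasible at tier 1)
EOQ₂ = √(2×45,400×176/58.9424) = 520.70  (< 1,550 → use Q = 1,550 at tier-2 price)
TC(tier 1 (EOQ₁), Q≈519.7) = $7,930,347.75
TC(tier 2, Q≈1,550.0) = $7,921,379.46
Minimum at tier 2: $7,921,379.46

$7,921,379.46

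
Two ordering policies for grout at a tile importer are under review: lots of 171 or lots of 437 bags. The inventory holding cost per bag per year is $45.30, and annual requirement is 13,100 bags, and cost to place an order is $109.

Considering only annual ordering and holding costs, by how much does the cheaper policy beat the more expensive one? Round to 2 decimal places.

$942.11

TC(Q) = (D/Q)S + (Q/2)H
TC(171) = (13,100/171)×109 + (171/2)×45.3 = $12,223.44
TC(437) = (13,100/437)×109 + (437/2)×45.3 = $13,165.56
Cheaper: Q = 171.  Difference = $942.11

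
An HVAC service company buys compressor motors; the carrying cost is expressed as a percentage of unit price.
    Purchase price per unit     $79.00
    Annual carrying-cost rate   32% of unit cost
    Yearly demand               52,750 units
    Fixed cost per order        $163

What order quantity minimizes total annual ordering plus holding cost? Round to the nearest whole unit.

Carrying cost H = $79 × 32% = $25.2800/unit/yr
Optimal lot size Q* = (2 × 52,750 × $163 / $25.28)^½ ≈ 824.77

825 units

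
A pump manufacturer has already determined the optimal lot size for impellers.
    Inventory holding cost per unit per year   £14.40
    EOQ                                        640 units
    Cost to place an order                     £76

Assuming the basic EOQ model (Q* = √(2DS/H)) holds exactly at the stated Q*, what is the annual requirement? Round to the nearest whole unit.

Since Q* = (2DS/H)^½, squaring gives Q*²·H = 2DS.
D = Q²H / (2S) = 640² × 14.4 / (2 × 76) = 38,804.21

38,804 units per year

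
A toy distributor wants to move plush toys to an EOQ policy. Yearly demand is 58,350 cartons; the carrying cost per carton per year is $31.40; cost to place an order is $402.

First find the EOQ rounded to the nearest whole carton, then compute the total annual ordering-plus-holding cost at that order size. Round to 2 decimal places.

2DS/H = 2·58,350·402/31.4 = 1,494,057.32
EOQ = √1,494,057.32 ≈ 1,222.32 → Q = 1,222 cartons
Annual ordering cost = (D/Q)·S = (58,350/1,222) × 402 = $19,195.34
Annual holding cost  = (Q/2)·H = (1,222/2) × 31.4 = $19,185.40
Total = $19,195.34 + $19,185.40 = $38,380.74

$38,380.74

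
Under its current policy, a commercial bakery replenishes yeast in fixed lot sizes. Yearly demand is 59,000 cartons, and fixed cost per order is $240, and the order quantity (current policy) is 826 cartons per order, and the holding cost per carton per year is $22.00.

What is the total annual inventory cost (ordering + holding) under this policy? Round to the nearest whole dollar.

$26,229

Ordering: D/Q × S = 59,000/826 × $240 = $17,142.86
Holding:  Q/2 × H = 826/2 × $22 = $9,086.00
Total = $17,142.86 + $9,086.00 = $26,228.86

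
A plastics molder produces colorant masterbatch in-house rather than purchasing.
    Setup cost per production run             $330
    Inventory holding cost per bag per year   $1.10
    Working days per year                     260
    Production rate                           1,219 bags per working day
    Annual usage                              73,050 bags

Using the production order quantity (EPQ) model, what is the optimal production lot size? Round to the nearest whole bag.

7,547 bags

d = 73,050/260 = 280.9615 bags/day;  effective holding cost H(1 − d/p) = 1.1·(1 − 280.9615/1219) = 0.84647
Q* = √(2DS / H_eff) = √(2·73,050·330 / 0.84647) ≈ 7,547.05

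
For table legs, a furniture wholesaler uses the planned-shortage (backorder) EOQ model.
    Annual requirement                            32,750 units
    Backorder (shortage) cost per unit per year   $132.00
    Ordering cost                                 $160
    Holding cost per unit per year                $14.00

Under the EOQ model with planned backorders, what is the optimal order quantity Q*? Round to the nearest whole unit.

Q* = √(2DS/H) · √((H + b)/b)
   = √(2 × 32,750 × 160 / 14) · √((14 + 132) / 132)
   = 865.200 × 1.0517 ≈ 909.93

910 units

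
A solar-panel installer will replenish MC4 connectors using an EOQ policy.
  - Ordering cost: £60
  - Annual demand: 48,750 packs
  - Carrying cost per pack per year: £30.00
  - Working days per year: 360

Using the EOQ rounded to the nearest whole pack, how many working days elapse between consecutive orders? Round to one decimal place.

Q* = √(2·D·S / H) = √(2·48,750·60 / 30) = √195,000.0 ≈ 441.59 → Q = 442 packs
Cycle time = (working days × Q)/D = (360 × 442) / 48,750 = 3.264 days

3.3 days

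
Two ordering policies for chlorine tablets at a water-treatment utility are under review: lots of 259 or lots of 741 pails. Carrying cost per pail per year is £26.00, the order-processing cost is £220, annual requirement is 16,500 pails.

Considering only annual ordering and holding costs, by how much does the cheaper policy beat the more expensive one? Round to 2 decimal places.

Annual cost at Q: ordering D·S/Q plus holding Q·H/2.
TC(259) = (16,500/259)×220 + (259/2)×26 = £17,382.44
TC(741) = (16,500/741)×220 + (741/2)×26 = £14,531.79
|ΔTC| = |£17,382.44 − £14,531.79| = £2,850.66

£2,850.66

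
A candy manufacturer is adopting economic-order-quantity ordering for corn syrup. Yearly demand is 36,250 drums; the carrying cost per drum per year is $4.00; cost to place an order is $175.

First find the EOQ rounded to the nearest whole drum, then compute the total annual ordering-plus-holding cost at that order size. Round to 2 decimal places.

2DS/H = 2·36,250·175/4 = 3,171,875.00
EOQ = √3,171,875.00 ≈ 1,780.98 → Q = 1,781 drums
Orders/yr = 36,250/1,781 = 20.354; ordering cost = 20.354 × $175 = $3,561.90
Average inventory = 1,781/2 = 890.5; holding cost = 890.5 × $4 = $3,562.00
Total = $3,561.90 + $3,562.00 = $7,123.90

$7,123.90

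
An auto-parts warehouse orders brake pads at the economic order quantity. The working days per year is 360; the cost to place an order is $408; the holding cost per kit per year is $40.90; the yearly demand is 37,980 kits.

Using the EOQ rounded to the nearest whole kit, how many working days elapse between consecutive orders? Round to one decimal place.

8.2 days

EOQ = √(2DS/H) = √(2 × 37,980 × 408 / 40.9)
    = √(757,742.79) ≈ 870.48 → Q = 870 kits
Days between orders = 360 / (D/Q) = 360 / 43.655 ≈ 8.246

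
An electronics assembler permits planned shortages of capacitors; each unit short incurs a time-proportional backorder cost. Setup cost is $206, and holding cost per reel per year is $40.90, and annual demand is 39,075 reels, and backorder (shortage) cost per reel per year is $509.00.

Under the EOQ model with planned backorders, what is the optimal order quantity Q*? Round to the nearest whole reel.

Basic EOQ = √(2·39,075·206/40.9) = 627.388
Backorder adjustment √((H+b)/b) = √((40.9+509)/509) = 1.0394
Q* = 627.388 × 1.0394 ≈ 652.11

652 reels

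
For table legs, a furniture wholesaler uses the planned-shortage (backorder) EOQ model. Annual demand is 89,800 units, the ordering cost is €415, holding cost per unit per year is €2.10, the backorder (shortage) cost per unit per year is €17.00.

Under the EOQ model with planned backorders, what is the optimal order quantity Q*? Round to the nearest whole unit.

6,315 units

Q* = √(2DS/H) · √((H + b)/b)
   = √(2 × 89,800 × 415 / 2.1) · √((2.1 + 17) / 17)
   = 5,957.548 × 1.0600 ≈ 6,314.80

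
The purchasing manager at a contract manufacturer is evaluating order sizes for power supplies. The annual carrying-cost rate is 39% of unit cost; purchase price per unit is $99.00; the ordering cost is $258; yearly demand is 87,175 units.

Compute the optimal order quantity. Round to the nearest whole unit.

H = i·C = 0.39 × $99 = $38.6100 per unit-year
Optimal lot size Q* = (2 × 87,175 × $258 / $38.61)^½ ≈ 1,079.37

1,079 units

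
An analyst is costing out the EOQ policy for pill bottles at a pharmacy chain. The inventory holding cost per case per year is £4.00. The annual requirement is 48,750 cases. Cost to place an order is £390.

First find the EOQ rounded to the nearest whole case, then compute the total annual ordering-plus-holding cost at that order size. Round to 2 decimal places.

£12,332.88

EOQ = √(2DS/H) = √(2 × 48,750 × 390 / 4)
    = √(9,506,250.00) ≈ 3,083.22 → Q = 3,083 cases
Orders/yr = 48,750/3,083 = 15.813; ordering cost = 15.813 × £390 = £6,166.88
Average inventory = 3,083/2 = 1541.5; holding cost = 1541.5 × £4 = £6,166.00
Total = £6,166.88 + £6,166.00 = £12,332.88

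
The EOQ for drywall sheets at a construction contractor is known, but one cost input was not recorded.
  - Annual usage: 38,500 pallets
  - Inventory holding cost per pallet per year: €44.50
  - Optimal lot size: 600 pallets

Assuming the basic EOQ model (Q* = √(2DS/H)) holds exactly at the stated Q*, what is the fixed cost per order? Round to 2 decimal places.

€208.05

EOQ relation: Q² = 2DS/H, so rearrange for the unknown.
S = Q²H / (2D) = 600² × 44.5 / (2 × 38,500) = 208.0519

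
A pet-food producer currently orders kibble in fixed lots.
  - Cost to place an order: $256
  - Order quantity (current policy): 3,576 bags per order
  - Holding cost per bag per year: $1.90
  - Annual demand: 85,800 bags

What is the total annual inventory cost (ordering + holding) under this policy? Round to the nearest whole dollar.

Ordering: D/Q × S = 85,800/3,576 × $256 = $6,142.28
Holding:  Q/2 × H = 3,576/2 × $1.9 = $3,397.20
Total = $6,142.28 + $3,397.20 = $9,539.48

$9,539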